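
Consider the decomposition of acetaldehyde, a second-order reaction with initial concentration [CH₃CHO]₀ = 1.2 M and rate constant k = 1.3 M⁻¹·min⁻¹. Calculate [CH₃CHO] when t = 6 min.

0.1158 M

Step 1: For a second-order reaction: 1/[CH₃CHO] = 1/[CH₃CHO]₀ + kt
Step 2: 1/[CH₃CHO] = 1/1.2 + 1.3 × 6
Step 3: 1/[CH₃CHO] = 0.8333 + 7.8 = 8.633
Step 4: [CH₃CHO] = 1/8.633 = 0.1158 M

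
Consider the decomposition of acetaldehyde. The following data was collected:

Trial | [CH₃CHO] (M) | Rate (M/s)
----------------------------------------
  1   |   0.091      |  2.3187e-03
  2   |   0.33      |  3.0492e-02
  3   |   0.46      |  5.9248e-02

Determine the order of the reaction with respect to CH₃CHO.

second order (2)

Step 1: Compare trials to find order n where rate₂/rate₁ = ([CH₃CHO]₂/[CH₃CHO]₁)^n
Step 2: rate₂/rate₁ = 3.0492e-02/2.3187e-03 = 13.15
Step 3: [CH₃CHO]₂/[CH₃CHO]₁ = 0.33/0.091 = 3.626
Step 4: n = ln(13.15)/ln(3.626) = 2.00 ≈ 2
Step 5: The reaction is second order in CH₃CHO.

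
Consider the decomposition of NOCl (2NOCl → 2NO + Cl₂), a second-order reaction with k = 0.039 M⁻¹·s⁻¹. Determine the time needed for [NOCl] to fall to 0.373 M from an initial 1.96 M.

55.66 s

Step 1: For second-order: t = (1/[NOCl] - 1/[NOCl]₀)/k
Step 2: t = (1/0.373 - 1/1.96)/0.039
Step 3: t = (2.681 - 0.5102)/0.039
Step 4: t = 2.171/0.039 = 55.66 s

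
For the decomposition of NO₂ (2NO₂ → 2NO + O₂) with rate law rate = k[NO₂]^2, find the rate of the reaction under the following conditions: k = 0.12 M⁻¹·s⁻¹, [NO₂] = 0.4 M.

0.0192 M/s

Step 1: Identify the rate law: rate = k[NO₂]^2
Step 2: Substitute values: rate = 0.12 × (0.4)^2
Step 3: Calculate: rate = 0.12 × 0.16 = 0.0192 M/s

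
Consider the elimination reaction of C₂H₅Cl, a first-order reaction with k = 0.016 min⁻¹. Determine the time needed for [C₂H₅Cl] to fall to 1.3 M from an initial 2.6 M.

43.32 min

Step 1: For first-order: t = ln([C₂H₅Cl]₀/[C₂H₅Cl])/k
Step 2: t = ln(2.6/1.3)/0.016
Step 3: t = ln(2)/0.016
Step 4: t = 0.6931/0.016 = 43.32 min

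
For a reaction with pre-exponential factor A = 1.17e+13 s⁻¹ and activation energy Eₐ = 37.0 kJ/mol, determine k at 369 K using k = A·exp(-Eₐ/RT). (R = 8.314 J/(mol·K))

6.77e+07 s⁻¹

Step 1: Use the Arrhenius equation: k = A × exp(-Eₐ/RT)
Step 2: Convert Eₐ to J/mol: 37.0 kJ/mol = 37000 J/mol
Step 3: Calculate the exponent: -Eₐ/(RT) = -37000/(8.314 × 369) = -12.06050
Step 4: k = 1.17e+13 × exp(-12.06050)
Step 5: k = 1.17e+13 × 5.78351e-06 = 6.7667e+07 s⁻¹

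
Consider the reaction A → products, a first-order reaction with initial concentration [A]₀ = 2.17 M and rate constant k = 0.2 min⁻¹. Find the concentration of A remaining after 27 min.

0.009801 M

Step 1: For a first-order reaction: [A] = [A]₀ × e^(-kt)
Step 2: [A] = 2.17 × e^(-0.2 × 27)
Step 3: [A] = 2.17 × e^(-5.4)
Step 4: [A] = 2.17 × 0.00451658 = 0.009801 M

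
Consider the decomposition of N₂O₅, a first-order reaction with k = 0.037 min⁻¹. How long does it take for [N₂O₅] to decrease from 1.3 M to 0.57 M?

22.28 min

Step 1: For first-order: t = ln([N₂O₅]₀/[N₂O₅])/k
Step 2: t = ln(1.3/0.57)/0.037
Step 3: t = ln(2.281)/0.037
Step 4: t = 0.8245/0.037 = 22.28 min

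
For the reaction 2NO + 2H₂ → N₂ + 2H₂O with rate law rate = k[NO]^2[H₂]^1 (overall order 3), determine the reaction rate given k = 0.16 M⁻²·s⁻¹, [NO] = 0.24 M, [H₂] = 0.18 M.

0.001659 M/s

Step 1: The rate law is rate = k[NO]^2[H₂]^1, overall order = 2+1 = 3
Step 2: Substitute values: rate = 0.16 × (0.24)^2 × (0.18)^1
Step 3: rate = 0.16 × 0.0576 × 0.18 = 0.00165888 M/s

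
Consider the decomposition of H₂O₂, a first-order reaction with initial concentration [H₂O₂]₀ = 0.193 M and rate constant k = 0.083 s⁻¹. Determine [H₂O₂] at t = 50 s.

0.003043 M

Step 1: For a first-order reaction: [H₂O₂] = [H₂O₂]₀ × e^(-kt)
Step 2: [H₂O₂] = 0.193 × e^(-0.083 × 50)
Step 3: [H₂O₂] = 0.193 × e^(-4.15)
Step 4: [H₂O₂] = 0.193 × 0.0157644 = 0.003043 M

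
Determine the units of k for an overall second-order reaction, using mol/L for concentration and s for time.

(mol/L)⁻¹·s⁻¹

Step 1: For overall order n, rate = k × (concentration)^n.
Step 2: Rate has units mol/L·s⁻¹; concentration term has units (mol/L)^2.
Step 3: k = rate / (concentration)^n, so units of k = (mol/L)^(1-2)·s⁻¹ = (mol/L)⁻¹·s⁻¹.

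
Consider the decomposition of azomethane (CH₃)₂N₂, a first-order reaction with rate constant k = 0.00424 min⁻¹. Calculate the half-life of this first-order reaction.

163.5 min

Step 1: For a first-order reaction, t₁/₂ = ln(2)/k
Step 2: t₁/₂ = ln(2)/0.00424
Step 3: t₁/₂ = 0.6931/0.00424 = 163.5 min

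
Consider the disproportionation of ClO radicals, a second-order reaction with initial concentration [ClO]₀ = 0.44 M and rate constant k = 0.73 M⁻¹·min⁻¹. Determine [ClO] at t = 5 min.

0.1688 M

Step 1: For a second-order reaction: 1/[ClO] = 1/[ClO]₀ + kt
Step 2: 1/[ClO] = 1/0.44 + 0.73 × 5
Step 3: 1/[ClO] = 2.273 + 3.65 = 5.923
Step 4: [ClO] = 1/5.923 = 0.1688 M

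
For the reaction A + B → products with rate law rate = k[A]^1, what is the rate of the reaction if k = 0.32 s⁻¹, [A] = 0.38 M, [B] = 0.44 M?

0.1216 M/s

Step 1: The rate law is rate = k[A]^1
Step 2: Note that the rate does not depend on [B] (zero order in B).
Step 3: rate = 0.32 × (0.38)^1 = 0.1216 M/s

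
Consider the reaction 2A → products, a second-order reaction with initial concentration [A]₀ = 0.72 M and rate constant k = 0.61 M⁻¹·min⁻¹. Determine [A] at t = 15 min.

0.09489 M

Step 1: For a second-order reaction: 1/[A] = 1/[A]₀ + kt
Step 2: 1/[A] = 1/0.72 + 0.61 × 15
Step 3: 1/[A] = 1.389 + 9.15 = 10.54
Step 4: [A] = 1/10.54 = 0.09489 M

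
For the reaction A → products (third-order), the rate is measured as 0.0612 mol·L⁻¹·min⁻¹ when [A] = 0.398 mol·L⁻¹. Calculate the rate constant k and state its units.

0.9707 (mol·L⁻¹)⁻²·min⁻¹

Step 1: rate = k[A]^3, so k = rate / [A]^3.
Step 2: k = 0.0612 / (0.398)^3 = 0.0612 / 0.06304.
Step 3: k = 0.9707 (mol·L⁻¹)⁻²·min⁻¹.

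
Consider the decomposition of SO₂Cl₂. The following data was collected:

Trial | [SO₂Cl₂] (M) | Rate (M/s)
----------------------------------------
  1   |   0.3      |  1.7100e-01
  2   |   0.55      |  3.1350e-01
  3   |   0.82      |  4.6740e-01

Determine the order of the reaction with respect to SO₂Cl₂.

first order (1)

Step 1: Compare trials to find order n where rate₂/rate₁ = ([SO₂Cl₂]₂/[SO₂Cl₂]₁)^n
Step 2: rate₂/rate₁ = 3.1350e-01/1.7100e-01 = 1.833
Step 3: [SO₂Cl₂]₂/[SO₂Cl₂]₁ = 0.55/0.3 = 1.833
Step 4: n = ln(1.833)/ln(1.833) = 1.00 ≈ 1
Step 5: The reaction is first order in SO₂Cl₂.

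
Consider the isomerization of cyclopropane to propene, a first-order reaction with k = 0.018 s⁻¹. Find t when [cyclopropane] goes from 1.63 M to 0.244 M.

105.5 s

Step 1: For first-order: t = ln([cyclopropane]₀/[cyclopropane])/k
Step 2: t = ln(1.63/0.244)/0.018
Step 3: t = ln(6.68)/0.018
Step 4: t = 1.899/0.018 = 105.5 s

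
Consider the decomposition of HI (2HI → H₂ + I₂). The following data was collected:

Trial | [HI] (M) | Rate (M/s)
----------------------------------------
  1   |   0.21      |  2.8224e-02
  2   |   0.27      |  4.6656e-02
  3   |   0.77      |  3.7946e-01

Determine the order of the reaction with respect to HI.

second order (2)

Step 1: Compare trials to find order n where rate₂/rate₁ = ([HI]₂/[HI]₁)^n
Step 2: rate₂/rate₁ = 4.6656e-02/2.8224e-02 = 1.653
Step 3: [HI]₂/[HI]₁ = 0.27/0.21 = 1.286
Step 4: n = ln(1.653)/ln(1.286) = 2.00 ≈ 2
Step 5: The reaction is second order in HI.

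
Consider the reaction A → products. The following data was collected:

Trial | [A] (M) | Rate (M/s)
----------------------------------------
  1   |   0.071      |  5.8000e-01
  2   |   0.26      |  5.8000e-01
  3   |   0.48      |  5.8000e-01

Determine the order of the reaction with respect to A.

zeroth order (0)

Step 1: Compare trials - when concentration changes, rate stays constant.
Step 2: rate₂/rate₁ = 5.8000e-01/5.8000e-01 = 1
Step 3: [A]₂/[A]₁ = 0.26/0.071 = 3.662
Step 4: Since rate ratio ≈ (conc ratio)^0, the reaction is zeroth order.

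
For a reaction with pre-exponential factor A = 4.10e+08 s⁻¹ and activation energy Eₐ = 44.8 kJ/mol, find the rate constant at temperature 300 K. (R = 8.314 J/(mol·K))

6.49e+00 s⁻¹

Step 1: Use the Arrhenius equation: k = A × exp(-Eₐ/RT)
Step 2: Convert Eₐ to J/mol: 44.8 kJ/mol = 44800 J/mol
Step 3: Calculate the exponent: -Eₐ/(RT) = -44800/(8.314 × 300) = -17.96167
Step 4: k = 4.10e+08 × exp(-17.96167)
Step 5: k = 4.10e+08 × 1.58251e-08 = 6.4883e+00 s⁻¹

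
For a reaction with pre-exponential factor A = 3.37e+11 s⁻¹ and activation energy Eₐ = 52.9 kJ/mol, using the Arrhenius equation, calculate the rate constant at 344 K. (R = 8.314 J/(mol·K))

3.12e+03 s⁻¹

Step 1: Use the Arrhenius equation: k = A × exp(-Eₐ/RT)
Step 2: Convert Eₐ to J/mol: 52.9 kJ/mol = 52900 J/mol
Step 3: Calculate the exponent: -Eₐ/(RT) = -52900/(8.314 × 344) = -18.49640
Step 4: k = 3.37e+11 × exp(-18.49640)
Step 5: k = 3.37e+11 × 9.27076e-09 = 3.1242e+03 s⁻¹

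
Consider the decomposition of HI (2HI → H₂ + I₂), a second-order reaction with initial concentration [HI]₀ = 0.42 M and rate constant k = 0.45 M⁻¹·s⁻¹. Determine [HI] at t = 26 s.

0.07102 M

Step 1: For a second-order reaction: 1/[HI] = 1/[HI]₀ + kt
Step 2: 1/[HI] = 1/0.42 + 0.45 × 26
Step 3: 1/[HI] = 2.381 + 11.7 = 14.08
Step 4: [HI] = 1/14.08 = 0.07102 M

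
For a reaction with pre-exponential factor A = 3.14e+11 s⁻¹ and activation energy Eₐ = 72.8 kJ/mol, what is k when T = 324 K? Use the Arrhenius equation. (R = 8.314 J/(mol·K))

5.75e-01 s⁻¹

Step 1: Use the Arrhenius equation: k = A × exp(-Eₐ/RT)
Step 2: Convert Eₐ to J/mol: 72.8 kJ/mol = 72800 J/mol
Step 3: Calculate the exponent: -Eₐ/(RT) = -72800/(8.314 × 324) = -27.02566
Step 4: k = 3.14e+11 × exp(-27.02566)
Step 5: k = 3.14e+11 × 1.83191e-12 = 5.7522e-01 s⁻¹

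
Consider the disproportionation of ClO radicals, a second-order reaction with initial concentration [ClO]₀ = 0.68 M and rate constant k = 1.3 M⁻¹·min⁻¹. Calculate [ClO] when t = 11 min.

0.06341 M

Step 1: For a second-order reaction: 1/[ClO] = 1/[ClO]₀ + kt
Step 2: 1/[ClO] = 1/0.68 + 1.3 × 11
Step 3: 1/[ClO] = 1.471 + 14.3 = 15.77
Step 4: [ClO] = 1/15.77 = 0.06341 M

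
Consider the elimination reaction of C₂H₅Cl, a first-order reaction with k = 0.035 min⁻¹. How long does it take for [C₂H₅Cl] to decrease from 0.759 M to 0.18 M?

41.12 min

Step 1: For first-order: t = ln([C₂H₅Cl]₀/[C₂H₅Cl])/k
Step 2: t = ln(0.759/0.18)/0.035
Step 3: t = ln(4.217)/0.035
Step 4: t = 1.439/0.035 = 41.12 min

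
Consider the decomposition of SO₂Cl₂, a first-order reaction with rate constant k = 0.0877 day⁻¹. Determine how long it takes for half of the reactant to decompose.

7.904 day

Step 1: For a first-order reaction, t₁/₂ = ln(2)/k
Step 2: t₁/₂ = ln(2)/0.0877
Step 3: t₁/₂ = 0.6931/0.0877 = 7.904 day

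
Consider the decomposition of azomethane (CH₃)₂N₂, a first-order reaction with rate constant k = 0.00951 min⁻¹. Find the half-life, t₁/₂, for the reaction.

72.89 min

Step 1: For a first-order reaction, t₁/₂ = ln(2)/k
Step 2: t₁/₂ = ln(2)/0.00951
Step 3: t₁/₂ = 0.6931/0.00951 = 72.89 min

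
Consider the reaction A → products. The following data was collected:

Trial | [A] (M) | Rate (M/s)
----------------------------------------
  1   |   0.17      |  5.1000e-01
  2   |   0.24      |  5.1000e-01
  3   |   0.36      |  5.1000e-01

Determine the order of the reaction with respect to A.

zeroth order (0)

Step 1: Compare trials - when concentration changes, rate stays constant.
Step 2: rate₂/rate₁ = 5.1000e-01/5.1000e-01 = 1
Step 3: [A]₂/[A]₁ = 0.24/0.17 = 1.412
Step 4: Since rate ratio ≈ (conc ratio)^0, the reaction is zeroth order.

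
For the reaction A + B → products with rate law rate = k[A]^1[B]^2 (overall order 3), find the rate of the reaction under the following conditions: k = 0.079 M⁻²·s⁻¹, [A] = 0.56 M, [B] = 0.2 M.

0.00177 M/s

Step 1: The rate law is rate = k[A]^1[B]^2, overall order = 1+2 = 3
Step 2: Substitute values: rate = 0.079 × (0.56)^1 × (0.2)^2
Step 3: rate = 0.079 × 0.56 × 0.04 = 0.0017696 M/s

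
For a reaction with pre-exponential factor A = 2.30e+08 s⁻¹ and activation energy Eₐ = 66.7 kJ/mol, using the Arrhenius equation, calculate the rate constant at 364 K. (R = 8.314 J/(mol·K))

6.16e-02 s⁻¹

Step 1: Use the Arrhenius equation: k = A × exp(-Eₐ/RT)
Step 2: Convert Eₐ to J/mol: 66.7 kJ/mol = 66700 J/mol
Step 3: Calculate the exponent: -Eₐ/(RT) = -66700/(8.314 × 364) = -22.04014
Step 4: k = 2.30e+08 × exp(-22.04014)
Step 5: k = 2.30e+08 × 2.67972e-10 = 6.1634e-02 s⁻¹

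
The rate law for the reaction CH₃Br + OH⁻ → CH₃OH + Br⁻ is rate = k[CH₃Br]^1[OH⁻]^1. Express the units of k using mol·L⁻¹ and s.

(mol·L⁻¹)⁻¹·s⁻¹

Step 1: Overall order = 1 + 1 = 2.
Step 2: rate has units mol·L⁻¹·s⁻¹; [CH₃Br]^1[OH⁻]^1 has units (mol·L⁻¹)^2.
Step 3: k = rate/([CH₃Br]^1[OH⁻]^1), so units of k = (mol·L⁻¹)^(1-2)·s⁻¹ = (mol·L⁻¹)⁻¹·s⁻¹.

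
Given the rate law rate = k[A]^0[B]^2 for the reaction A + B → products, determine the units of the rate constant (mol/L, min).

(mol/L)⁻¹·min⁻¹

Step 1: Overall order = 0 + 2 = 2.
Step 2: rate has units mol/L·min⁻¹; [A]^0[B]^2 has units (mol/L)^2.
Step 3: k = rate/([A]^0[B]^2), so units of k = (mol/L)^(1-2)·min⁻¹ = (mol/L)⁻¹·min⁻¹.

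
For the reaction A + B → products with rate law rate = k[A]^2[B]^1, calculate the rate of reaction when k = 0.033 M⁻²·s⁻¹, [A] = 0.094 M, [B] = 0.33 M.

9.622e-05 M/s

Step 1: The rate law is rate = k[A]^2[B]^1
Step 2: Substitute: rate = 0.033 × (0.094)^2 × (0.33)^1
Step 3: rate = 0.033 × 0.008836 × 0.33 = 9.6224e-05 M/s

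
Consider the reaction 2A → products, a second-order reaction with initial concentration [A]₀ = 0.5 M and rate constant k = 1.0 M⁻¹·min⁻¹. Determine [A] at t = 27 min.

0.03448 M

Step 1: For a second-order reaction: 1/[A] = 1/[A]₀ + kt
Step 2: 1/[A] = 1/0.5 + 1.0 × 27
Step 3: 1/[A] = 2 + 27 = 29
Step 4: [A] = 1/29 = 0.03448 M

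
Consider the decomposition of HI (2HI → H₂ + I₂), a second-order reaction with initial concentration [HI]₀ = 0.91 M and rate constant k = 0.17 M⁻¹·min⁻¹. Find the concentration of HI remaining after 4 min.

0.5621 M

Step 1: For a second-order reaction: 1/[HI] = 1/[HI]₀ + kt
Step 2: 1/[HI] = 1/0.91 + 0.17 × 4
Step 3: 1/[HI] = 1.099 + 0.68 = 1.779
Step 4: [HI] = 1/1.779 = 0.5621 M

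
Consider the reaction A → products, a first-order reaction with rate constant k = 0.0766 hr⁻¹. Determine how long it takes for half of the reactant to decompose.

9.049 hr

Step 1: For a first-order reaction, t₁/₂ = ln(2)/k
Step 2: t₁/₂ = ln(2)/0.0766
Step 3: t₁/₂ = 0.6931/0.0766 = 9.049 hr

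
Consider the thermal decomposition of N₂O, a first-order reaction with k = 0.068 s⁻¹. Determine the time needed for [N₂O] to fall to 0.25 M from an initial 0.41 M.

7.275 s

Step 1: For first-order: t = ln([N₂O]₀/[N₂O])/k
Step 2: t = ln(0.41/0.25)/0.068
Step 3: t = ln(1.64)/0.068
Step 4: t = 0.4947/0.068 = 7.275 s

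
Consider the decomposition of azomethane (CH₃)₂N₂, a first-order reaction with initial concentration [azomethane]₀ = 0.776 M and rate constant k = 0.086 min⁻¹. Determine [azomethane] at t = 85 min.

0.000519 M

Step 1: For a first-order reaction: [azomethane] = [azomethane]₀ × e^(-kt)
Step 2: [azomethane] = 0.776 × e^(-0.086 × 85)
Step 3: [azomethane] = 0.776 × e^(-7.31)
Step 4: [azomethane] = 0.776 × 0.000668817 = 0.000519 M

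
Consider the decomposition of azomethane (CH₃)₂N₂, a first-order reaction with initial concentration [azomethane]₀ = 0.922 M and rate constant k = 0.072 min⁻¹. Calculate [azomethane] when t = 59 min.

0.01318 M

Step 1: For a first-order reaction: [azomethane] = [azomethane]₀ × e^(-kt)
Step 2: [azomethane] = 0.922 × e^(-0.072 × 59)
Step 3: [azomethane] = 0.922 × e^(-4.248)
Step 4: [azomethane] = 0.922 × 0.0142928 = 0.01318 M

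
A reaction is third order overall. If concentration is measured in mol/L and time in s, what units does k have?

(mol/L)⁻²·s⁻¹

Step 1: For overall order n, rate = k × (concentration)^n.
Step 2: Rate has units mol/L·s⁻¹; concentration term has units (mol/L)^3.
Step 3: k = rate / (concentration)^n, so units of k = (mol/L)^(1-3)·s⁻¹ = (mol/L)⁻²·s⁻¹.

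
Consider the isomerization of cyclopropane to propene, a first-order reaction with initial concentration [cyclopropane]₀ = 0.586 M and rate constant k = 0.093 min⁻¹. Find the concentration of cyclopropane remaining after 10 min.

0.2312 M

Step 1: For a first-order reaction: [cyclopropane] = [cyclopropane]₀ × e^(-kt)
Step 2: [cyclopropane] = 0.586 × e^(-0.093 × 10)
Step 3: [cyclopropane] = 0.586 × e^(-0.93)
Step 4: [cyclopropane] = 0.586 × 0.394554 = 0.2312 M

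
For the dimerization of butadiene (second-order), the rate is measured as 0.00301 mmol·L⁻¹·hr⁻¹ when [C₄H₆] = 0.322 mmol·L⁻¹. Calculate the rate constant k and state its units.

0.02903 (mmol·L⁻¹)⁻¹·hr⁻¹

Step 1: rate = k[C₄H₆]^2, so k = rate / [C₄H₆]^2.
Step 2: k = 0.00301 / (0.322)^2 = 0.00301 / 0.1037.
Step 3: k = 0.02903 (mmol·L⁻¹)⁻¹·hr⁻¹.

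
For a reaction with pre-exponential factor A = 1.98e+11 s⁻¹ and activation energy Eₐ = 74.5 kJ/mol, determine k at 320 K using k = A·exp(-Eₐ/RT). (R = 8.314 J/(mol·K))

1.37e-01 s⁻¹

Step 1: Use the Arrhenius equation: k = A × exp(-Eₐ/RT)
Step 2: Convert Eₐ to J/mol: 74.5 kJ/mol = 74500 J/mol
Step 3: Calculate the exponent: -Eₐ/(RT) = -74500/(8.314 × 320) = -28.00247
Step 4: k = 1.98e+11 × exp(-28.00247)
Step 5: k = 1.98e+11 × 6.89734e-13 = 1.3657e-01 s⁻¹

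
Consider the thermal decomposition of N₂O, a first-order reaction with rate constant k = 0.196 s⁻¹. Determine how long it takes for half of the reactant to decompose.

3.536 s

Step 1: For a first-order reaction, t₁/₂ = ln(2)/k
Step 2: t₁/₂ = ln(2)/0.196
Step 3: t₁/₂ = 0.6931/0.196 = 3.536 s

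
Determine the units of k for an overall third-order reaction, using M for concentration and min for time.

M⁻²·min⁻¹

Step 1: For overall order n, rate = k × (concentration)^n.
Step 2: Rate has units M·min⁻¹; concentration term has units M^3.
Step 3: k = rate / (concentration)^n, so units of k = M^(1-3)·min⁻¹ = M⁻²·min⁻¹.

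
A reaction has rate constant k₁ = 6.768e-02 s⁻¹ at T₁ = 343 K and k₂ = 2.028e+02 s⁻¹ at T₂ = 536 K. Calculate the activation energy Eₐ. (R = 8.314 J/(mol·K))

63.4 kJ/mol

Step 1: Use the two-temperature Arrhenius form: ln(k₂/k₁) = -Eₐ/R × (1/T₂ - 1/T₁)
Step 2: ln(k₂/k₁) = ln(2.028e+02/6.768e-02) = ln(2996.45) = 8.00518
Step 3: 1/T₂ - 1/T₁ = 1/536 - 1/343 = -1.049780e-03 K⁻¹
Step 4: Eₐ = -R × ln(k₂/k₁) / (1/T₂ - 1/T₁) = -8.314 × 8.00518 / -1.049780e-03
Step 5: Eₐ = 6.3399e+04 J/mol = 63.4 kJ/mol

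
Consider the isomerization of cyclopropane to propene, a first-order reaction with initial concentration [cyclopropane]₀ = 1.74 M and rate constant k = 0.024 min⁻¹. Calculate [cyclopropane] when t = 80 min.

0.2551 M

Step 1: For a first-order reaction: [cyclopropane] = [cyclopropane]₀ × e^(-kt)
Step 2: [cyclopropane] = 1.74 × e^(-0.024 × 80)
Step 3: [cyclopropane] = 1.74 × e^(-1.92)
Step 4: [cyclopropane] = 1.74 × 0.146607 = 0.2551 M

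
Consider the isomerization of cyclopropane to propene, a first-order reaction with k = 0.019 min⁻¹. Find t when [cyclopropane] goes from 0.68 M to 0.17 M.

72.96 min

Step 1: For first-order: t = ln([cyclopropane]₀/[cyclopropane])/k
Step 2: t = ln(0.68/0.17)/0.019
Step 3: t = ln(4)/0.019
Step 4: t = 1.386/0.019 = 72.96 min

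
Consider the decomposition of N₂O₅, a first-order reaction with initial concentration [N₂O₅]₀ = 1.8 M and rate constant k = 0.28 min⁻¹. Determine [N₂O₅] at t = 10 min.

0.1095 M

Step 1: For a first-order reaction: [N₂O₅] = [N₂O₅]₀ × e^(-kt)
Step 2: [N₂O₅] = 1.8 × e^(-0.28 × 10)
Step 3: [N₂O₅] = 1.8 × e^(-2.8)
Step 4: [N₂O₅] = 1.8 × 0.0608101 = 0.1095 M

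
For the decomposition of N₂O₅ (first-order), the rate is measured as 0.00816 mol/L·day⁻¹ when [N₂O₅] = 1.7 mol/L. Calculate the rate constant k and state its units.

0.0048 day⁻¹

Step 1: rate = k[N₂O₅]^1, so k = rate / [N₂O₅]^1.
Step 2: k = 0.00816 / (1.7)^1 = 0.00816 / 1.7.
Step 3: k = 0.0048 day⁻¹.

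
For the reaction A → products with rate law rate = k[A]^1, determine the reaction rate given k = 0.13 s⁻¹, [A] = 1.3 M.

0.169 M/s

Step 1: Identify the rate law: rate = k[A]^1
Step 2: Substitute values: rate = 0.13 × (1.3)^1
Step 3: Calculate: rate = 0.13 × 1.3 = 0.169 M/s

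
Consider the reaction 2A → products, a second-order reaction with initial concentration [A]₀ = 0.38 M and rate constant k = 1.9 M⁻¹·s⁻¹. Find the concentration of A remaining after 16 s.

0.03027 M

Step 1: For a second-order reaction: 1/[A] = 1/[A]₀ + kt
Step 2: 1/[A] = 1/0.38 + 1.9 × 16
Step 3: 1/[A] = 2.632 + 30.4 = 33.03
Step 4: [A] = 1/33.03 = 0.03027 M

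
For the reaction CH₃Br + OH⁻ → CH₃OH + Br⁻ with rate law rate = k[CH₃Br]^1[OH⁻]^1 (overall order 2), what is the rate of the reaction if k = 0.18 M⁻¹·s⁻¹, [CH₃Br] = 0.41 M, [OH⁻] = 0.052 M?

0.003838 M/s

Step 1: The rate law is rate = k[CH₃Br]^1[OH⁻]^1, overall order = 1+1 = 2
Step 2: Substitute values: rate = 0.18 × (0.41)^1 × (0.052)^1
Step 3: rate = 0.18 × 0.41 × 0.052 = 0.0038376 M/s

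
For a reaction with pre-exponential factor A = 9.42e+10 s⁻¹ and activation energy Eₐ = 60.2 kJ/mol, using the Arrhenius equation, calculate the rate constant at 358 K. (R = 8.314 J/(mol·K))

1.55e+02 s⁻¹

Step 1: Use the Arrhenius equation: k = A × exp(-Eₐ/RT)
Step 2: Convert Eₐ to J/mol: 60.2 kJ/mol = 60200 J/mol
Step 3: Calculate the exponent: -Eₐ/(RT) = -60200/(8.314 × 358) = -20.22569
Step 4: k = 9.42e+10 × exp(-20.22569)
Step 5: k = 9.42e+10 × 1.64473e-09 = 1.5493e+02 s⁻¹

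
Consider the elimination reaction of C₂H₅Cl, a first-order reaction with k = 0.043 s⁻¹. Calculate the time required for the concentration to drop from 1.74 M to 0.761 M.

19.23 s

Step 1: For first-order: t = ln([C₂H₅Cl]₀/[C₂H₅Cl])/k
Step 2: t = ln(1.74/0.761)/0.043
Step 3: t = ln(2.286)/0.043
Step 4: t = 0.827/0.043 = 19.23 s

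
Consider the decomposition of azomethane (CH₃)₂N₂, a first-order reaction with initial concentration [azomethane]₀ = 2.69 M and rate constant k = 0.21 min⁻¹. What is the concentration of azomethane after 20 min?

0.04034 M

Step 1: For a first-order reaction: [azomethane] = [azomethane]₀ × e^(-kt)
Step 2: [azomethane] = 2.69 × e^(-0.21 × 20)
Step 3: [azomethane] = 2.69 × e^(-4.2)
Step 4: [azomethane] = 2.69 × 0.0149956 = 0.04034 M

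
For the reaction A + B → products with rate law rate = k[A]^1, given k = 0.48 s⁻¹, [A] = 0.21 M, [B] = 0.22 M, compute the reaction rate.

0.1008 M/s

Step 1: The rate law is rate = k[A]^1
Step 2: Note that the rate does not depend on [B] (zero order in B).
Step 3: rate = 0.48 × (0.21)^1 = 0.1008 M/s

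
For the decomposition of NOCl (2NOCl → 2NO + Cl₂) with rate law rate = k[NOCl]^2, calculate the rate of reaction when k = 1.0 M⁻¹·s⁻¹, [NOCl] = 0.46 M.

0.2116 M/s

Step 1: Identify the rate law: rate = k[NOCl]^2
Step 2: Substitute values: rate = 1.0 × (0.46)^2
Step 3: Calculate: rate = 1.0 × 0.2116 = 0.2116 M/s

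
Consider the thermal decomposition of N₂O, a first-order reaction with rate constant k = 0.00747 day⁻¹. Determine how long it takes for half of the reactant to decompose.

92.79 day

Step 1: For a first-order reaction, t₁/₂ = ln(2)/k
Step 2: t₁/₂ = ln(2)/0.00747
Step 3: t₁/₂ = 0.6931/0.00747 = 92.79 day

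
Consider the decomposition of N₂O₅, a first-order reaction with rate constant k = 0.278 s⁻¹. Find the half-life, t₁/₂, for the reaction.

2.493 s

Step 1: For a first-order reaction, t₁/₂ = ln(2)/k
Step 2: t₁/₂ = ln(2)/0.278
Step 3: t₁/₂ = 0.6931/0.278 = 2.493 s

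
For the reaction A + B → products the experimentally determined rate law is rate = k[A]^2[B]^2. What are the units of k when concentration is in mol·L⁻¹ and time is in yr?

(mol·L⁻¹)⁻³·yr⁻¹

Step 1: Overall order = 2 + 2 = 4.
Step 2: rate has units mol·L⁻¹·yr⁻¹; [A]^2[B]^2 has units (mol·L⁻¹)^4.
Step 3: k = rate/([A]^2[B]^2), so units of k = (mol·L⁻¹)^(1-4)·yr⁻¹ = (mol·L⁻¹)⁻³·yr⁻¹.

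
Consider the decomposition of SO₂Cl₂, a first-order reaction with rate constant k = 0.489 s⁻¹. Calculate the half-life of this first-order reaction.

1.417 s

Step 1: For a first-order reaction, t₁/₂ = ln(2)/k
Step 2: t₁/₂ = ln(2)/0.489
Step 3: t₁/₂ = 0.6931/0.489 = 1.417 s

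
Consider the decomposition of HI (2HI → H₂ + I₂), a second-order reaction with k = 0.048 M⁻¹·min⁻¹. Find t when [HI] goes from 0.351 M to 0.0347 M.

541 min

Step 1: For second-order: t = (1/[HI] - 1/[HI]₀)/k
Step 2: t = (1/0.0347 - 1/0.351)/0.048
Step 3: t = (28.82 - 2.849)/0.048
Step 4: t = 25.97/0.048 = 541 min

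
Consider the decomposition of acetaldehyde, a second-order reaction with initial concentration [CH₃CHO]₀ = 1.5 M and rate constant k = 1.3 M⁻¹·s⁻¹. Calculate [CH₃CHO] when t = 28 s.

0.02698 M

Step 1: For a second-order reaction: 1/[CH₃CHO] = 1/[CH₃CHO]₀ + kt
Step 2: 1/[CH₃CHO] = 1/1.5 + 1.3 × 28
Step 3: 1/[CH₃CHO] = 0.6667 + 36.4 = 37.07
Step 4: [CH₃CHO] = 1/37.07 = 0.02698 M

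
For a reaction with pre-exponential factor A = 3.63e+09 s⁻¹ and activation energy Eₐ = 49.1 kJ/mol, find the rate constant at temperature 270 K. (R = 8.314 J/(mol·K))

1.15e+00 s⁻¹

Step 1: Use the Arrhenius equation: k = A × exp(-Eₐ/RT)
Step 2: Convert Eₐ to J/mol: 49.1 kJ/mol = 49100 J/mol
Step 3: Calculate the exponent: -Eₐ/(RT) = -49100/(8.314 × 270) = -21.87297
Step 4: k = 3.63e+09 × exp(-21.87297)
Step 5: k = 3.63e+09 × 3.16730e-10 = 1.1497e+00 s⁻¹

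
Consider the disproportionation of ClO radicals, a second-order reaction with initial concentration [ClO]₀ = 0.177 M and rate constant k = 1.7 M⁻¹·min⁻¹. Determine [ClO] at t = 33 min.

0.01619 M

Step 1: For a second-order reaction: 1/[ClO] = 1/[ClO]₀ + kt
Step 2: 1/[ClO] = 1/0.177 + 1.7 × 33
Step 3: 1/[ClO] = 5.65 + 56.1 = 61.75
Step 4: [ClO] = 1/61.75 = 0.01619 M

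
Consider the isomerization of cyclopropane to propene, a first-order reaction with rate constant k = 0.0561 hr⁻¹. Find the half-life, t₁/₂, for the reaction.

12.36 hr

Step 1: For a first-order reaction, t₁/₂ = ln(2)/k
Step 2: t₁/₂ = ln(2)/0.0561
Step 3: t₁/₂ = 0.6931/0.0561 = 12.36 hr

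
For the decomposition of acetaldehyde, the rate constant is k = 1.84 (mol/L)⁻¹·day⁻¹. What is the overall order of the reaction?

second order (2)

Step 1: The units of k for an nth-order reaction are (concentration)^(1-n)·(time)⁻¹.
Step 2: Here k has units (mol/L)⁻¹·day⁻¹, so the concentration exponent is -1.
Step 3: 1 - n = -1 ⇒ n = 2. The reaction is second order.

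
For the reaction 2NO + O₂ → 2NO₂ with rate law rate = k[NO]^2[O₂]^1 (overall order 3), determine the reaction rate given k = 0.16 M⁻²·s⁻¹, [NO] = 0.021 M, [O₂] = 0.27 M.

1.905e-05 M/s

Step 1: The rate law is rate = k[NO]^2[O₂]^1, overall order = 2+1 = 3
Step 2: Substitute values: rate = 0.16 × (0.021)^2 × (0.27)^1
Step 3: rate = 0.16 × 0.000441 × 0.27 = 1.90512e-05 M/s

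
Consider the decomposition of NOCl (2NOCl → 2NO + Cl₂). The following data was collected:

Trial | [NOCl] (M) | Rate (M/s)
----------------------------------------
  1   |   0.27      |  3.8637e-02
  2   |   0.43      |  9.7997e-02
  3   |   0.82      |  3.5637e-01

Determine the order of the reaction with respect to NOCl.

second order (2)

Step 1: Compare trials to find order n where rate₂/rate₁ = ([NOCl]₂/[NOCl]₁)^n
Step 2: rate₂/rate₁ = 9.7997e-02/3.8637e-02 = 2.536
Step 3: [NOCl]₂/[NOCl]₁ = 0.43/0.27 = 1.593
Step 4: n = ln(2.536)/ln(1.593) = 2.00 ≈ 2
Step 5: The reaction is second order in NOCl.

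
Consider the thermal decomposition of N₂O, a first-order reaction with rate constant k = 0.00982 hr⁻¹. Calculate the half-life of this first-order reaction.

70.59 hr

Step 1: For a first-order reaction, t₁/₂ = ln(2)/k
Step 2: t₁/₂ = ln(2)/0.00982
Step 3: t₁/₂ = 0.6931/0.00982 = 70.59 hr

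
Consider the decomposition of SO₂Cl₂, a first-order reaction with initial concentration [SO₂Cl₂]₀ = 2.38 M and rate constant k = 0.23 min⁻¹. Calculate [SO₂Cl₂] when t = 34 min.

0.0009559 M

Step 1: For a first-order reaction: [SO₂Cl₂] = [SO₂Cl₂]₀ × e^(-kt)
Step 2: [SO₂Cl₂] = 2.38 × e^(-0.23 × 34)
Step 3: [SO₂Cl₂] = 2.38 × e^(-7.82)
Step 4: [SO₂Cl₂] = 2.38 × 0.000401622 = 0.0009559 M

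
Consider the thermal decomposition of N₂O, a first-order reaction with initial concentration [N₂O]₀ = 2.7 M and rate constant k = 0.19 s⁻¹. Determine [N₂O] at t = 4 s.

1.263 M

Step 1: For a first-order reaction: [N₂O] = [N₂O]₀ × e^(-kt)
Step 2: [N₂O] = 2.7 × e^(-0.19 × 4)
Step 3: [N₂O] = 2.7 × e^(-0.76)
Step 4: [N₂O] = 2.7 × 0.467666 = 1.263 M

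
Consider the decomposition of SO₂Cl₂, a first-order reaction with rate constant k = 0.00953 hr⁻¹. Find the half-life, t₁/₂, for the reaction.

72.73 hr

Step 1: For a first-order reaction, t₁/₂ = ln(2)/k
Step 2: t₁/₂ = ln(2)/0.00953
Step 3: t₁/₂ = 0.6931/0.00953 = 72.73 hr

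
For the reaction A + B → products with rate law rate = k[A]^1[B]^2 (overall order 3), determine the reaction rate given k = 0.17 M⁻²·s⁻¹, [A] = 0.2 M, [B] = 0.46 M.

0.007194 M/s

Step 1: The rate law is rate = k[A]^1[B]^2, overall order = 1+2 = 3
Step 2: Substitute values: rate = 0.17 × (0.2)^1 × (0.46)^2
Step 3: rate = 0.17 × 0.2 × 0.2116 = 0.0071944 M/s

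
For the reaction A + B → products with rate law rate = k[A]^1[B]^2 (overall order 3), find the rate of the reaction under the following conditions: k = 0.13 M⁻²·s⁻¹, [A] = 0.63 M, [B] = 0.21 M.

0.003612 M/s

Step 1: The rate law is rate = k[A]^1[B]^2, overall order = 1+2 = 3
Step 2: Substitute values: rate = 0.13 × (0.63)^1 × (0.21)^2
Step 3: rate = 0.13 × 0.63 × 0.0441 = 0.00361179 M/s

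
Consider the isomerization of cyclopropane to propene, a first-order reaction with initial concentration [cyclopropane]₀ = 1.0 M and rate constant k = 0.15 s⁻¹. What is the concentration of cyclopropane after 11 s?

0.192 M

Step 1: For a first-order reaction: [cyclopropane] = [cyclopropane]₀ × e^(-kt)
Step 2: [cyclopropane] = 1.0 × e^(-0.15 × 11)
Step 3: [cyclopropane] = 1.0 × e^(-1.65)
Step 4: [cyclopropane] = 1.0 × 0.19205 = 0.192 M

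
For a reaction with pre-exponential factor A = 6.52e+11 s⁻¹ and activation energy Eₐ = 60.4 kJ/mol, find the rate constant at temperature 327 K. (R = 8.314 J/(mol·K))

1.46e+02 s⁻¹

Step 1: Use the Arrhenius equation: k = A × exp(-Eₐ/RT)
Step 2: Convert Eₐ to J/mol: 60.4 kJ/mol = 60400 J/mol
Step 3: Calculate the exponent: -Eₐ/(RT) = -60400/(8.314 × 327) = -22.21668
Step 4: k = 6.52e+11 × exp(-22.21668)
Step 5: k = 6.52e+11 × 2.24605e-10 = 1.4644e+02 s⁻¹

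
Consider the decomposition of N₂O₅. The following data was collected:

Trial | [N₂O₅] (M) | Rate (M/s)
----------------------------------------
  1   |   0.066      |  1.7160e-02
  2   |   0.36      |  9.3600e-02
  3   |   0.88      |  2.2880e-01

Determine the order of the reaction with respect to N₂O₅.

first order (1)

Step 1: Compare trials to find order n where rate₂/rate₁ = ([N₂O₅]₂/[N₂O₅]₁)^n
Step 2: rate₂/rate₁ = 9.3600e-02/1.7160e-02 = 5.455
Step 3: [N₂O₅]₂/[N₂O₅]₁ = 0.36/0.066 = 5.455
Step 4: n = ln(5.455)/ln(5.455) = 1.00 ≈ 1
Step 5: The reaction is first order in N₂O₅.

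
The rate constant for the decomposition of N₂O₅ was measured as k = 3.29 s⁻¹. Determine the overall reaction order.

first order (1)

Step 1: The units of k for an nth-order reaction are (concentration)^(1-n)·(time)⁻¹.
Step 2: Here k has units s⁻¹, so the concentration exponent is 0.
Step 3: 1 - n = 0 ⇒ n = 1. The reaction is first order.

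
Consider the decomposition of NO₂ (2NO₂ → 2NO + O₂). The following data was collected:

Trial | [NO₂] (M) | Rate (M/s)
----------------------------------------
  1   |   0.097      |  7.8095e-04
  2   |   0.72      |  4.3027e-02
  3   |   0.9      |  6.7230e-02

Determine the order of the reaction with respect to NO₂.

second order (2)

Step 1: Compare trials to find order n where rate₂/rate₁ = ([NO₂]₂/[NO₂]₁)^n
Step 2: rate₂/rate₁ = 4.3027e-02/7.8095e-04 = 55.1
Step 3: [NO₂]₂/[NO₂]₁ = 0.72/0.097 = 7.423
Step 4: n = ln(55.1)/ln(7.423) = 2.00 ≈ 2
Step 5: The reaction is second order in NO₂.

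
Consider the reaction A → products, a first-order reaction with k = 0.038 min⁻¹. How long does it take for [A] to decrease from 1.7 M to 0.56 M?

29.22 min

Step 1: For first-order: t = ln([A]₀/[A])/k
Step 2: t = ln(1.7/0.56)/0.038
Step 3: t = ln(3.036)/0.038
Step 4: t = 1.11/0.038 = 29.22 min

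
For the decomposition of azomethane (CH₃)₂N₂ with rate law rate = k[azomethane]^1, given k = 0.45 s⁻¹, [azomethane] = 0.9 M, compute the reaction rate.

0.405 M/s

Step 1: Identify the rate law: rate = k[azomethane]^1
Step 2: Substitute values: rate = 0.45 × (0.9)^1
Step 3: Calculate: rate = 0.45 × 0.9 = 0.405 M/s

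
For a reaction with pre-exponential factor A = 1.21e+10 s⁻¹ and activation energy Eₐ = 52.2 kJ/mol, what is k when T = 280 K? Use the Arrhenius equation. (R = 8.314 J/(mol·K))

2.21e+00 s⁻¹

Step 1: Use the Arrhenius equation: k = A × exp(-Eₐ/RT)
Step 2: Convert Eₐ to J/mol: 52.2 kJ/mol = 52200 J/mol
Step 3: Calculate the exponent: -Eₐ/(RT) = -52200/(8.314 × 280) = -22.42345
Step 4: k = 1.21e+10 × exp(-22.42345)
Step 5: k = 1.21e+10 × 1.82650e-10 = 2.2101e+00 s⁻¹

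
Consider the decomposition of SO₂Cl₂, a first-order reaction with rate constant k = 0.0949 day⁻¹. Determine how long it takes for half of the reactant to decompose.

7.304 day

Step 1: For a first-order reaction, t₁/₂ = ln(2)/k
Step 2: t₁/₂ = ln(2)/0.0949
Step 3: t₁/₂ = 0.6931/0.0949 = 7.304 day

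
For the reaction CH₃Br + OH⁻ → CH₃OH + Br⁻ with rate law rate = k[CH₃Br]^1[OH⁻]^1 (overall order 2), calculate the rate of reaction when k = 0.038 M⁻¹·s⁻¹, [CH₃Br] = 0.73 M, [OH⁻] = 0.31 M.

0.008599 M/s

Step 1: The rate law is rate = k[CH₃Br]^1[OH⁻]^1, overall order = 1+1 = 2
Step 2: Substitute values: rate = 0.038 × (0.73)^1 × (0.31)^1
Step 3: rate = 0.038 × 0.73 × 0.31 = 0.0085994 M/s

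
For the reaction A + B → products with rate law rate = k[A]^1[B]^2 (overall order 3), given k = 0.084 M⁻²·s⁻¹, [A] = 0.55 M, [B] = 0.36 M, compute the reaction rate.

0.005988 M/s

Step 1: The rate law is rate = k[A]^1[B]^2, overall order = 1+2 = 3
Step 2: Substitute values: rate = 0.084 × (0.55)^1 × (0.36)^2
Step 3: rate = 0.084 × 0.55 × 0.1296 = 0.00598752 M/s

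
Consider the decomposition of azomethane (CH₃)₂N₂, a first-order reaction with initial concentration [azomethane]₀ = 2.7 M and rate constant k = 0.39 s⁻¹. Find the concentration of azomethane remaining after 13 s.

0.01696 M

Step 1: For a first-order reaction: [azomethane] = [azomethane]₀ × e^(-kt)
Step 2: [azomethane] = 2.7 × e^(-0.39 × 13)
Step 3: [azomethane] = 2.7 × e^(-5.07)
Step 4: [azomethane] = 2.7 × 0.00628242 = 0.01696 M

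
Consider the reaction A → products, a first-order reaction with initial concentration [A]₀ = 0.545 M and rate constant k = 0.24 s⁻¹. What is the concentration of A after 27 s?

0.0008359 M

Step 1: For a first-order reaction: [A] = [A]₀ × e^(-kt)
Step 2: [A] = 0.545 × e^(-0.24 × 27)
Step 3: [A] = 0.545 × e^(-6.48)
Step 4: [A] = 0.545 × 0.00153381 = 0.0008359 M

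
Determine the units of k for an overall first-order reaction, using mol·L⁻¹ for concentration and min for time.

min⁻¹

Step 1: For overall order n, rate = k × (concentration)^n.
Step 2: Rate has units mol·L⁻¹·min⁻¹; concentration term has units (mol·L⁻¹)^1.
Step 3: k = rate / (concentration)^n, so units of k = (mol·L⁻¹)^(1-1)·min⁻¹ = min⁻¹.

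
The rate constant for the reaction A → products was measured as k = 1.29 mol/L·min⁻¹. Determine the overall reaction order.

zeroth order (0)

Step 1: The units of k for an nth-order reaction are (concentration)^(1-n)·(time)⁻¹.
Step 2: Here k has units mol/L·min⁻¹, so the concentration exponent is 1.
Step 3: 1 - n = 1 ⇒ n = 0. The reaction is zeroth order.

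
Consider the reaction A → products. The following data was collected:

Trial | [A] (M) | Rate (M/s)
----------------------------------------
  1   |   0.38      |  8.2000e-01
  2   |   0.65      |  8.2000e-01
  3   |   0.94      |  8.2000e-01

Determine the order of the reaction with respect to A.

zeroth order (0)

Step 1: Compare trials - when concentration changes, rate stays constant.
Step 2: rate₂/rate₁ = 8.2000e-01/8.2000e-01 = 1
Step 3: [A]₂/[A]₁ = 0.65/0.38 = 1.711
Step 4: Since rate ratio ≈ (conc ratio)^0, the reaction is zeroth order.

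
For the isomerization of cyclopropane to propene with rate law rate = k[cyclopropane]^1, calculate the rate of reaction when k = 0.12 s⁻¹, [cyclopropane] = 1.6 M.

0.192 M/s

Step 1: Identify the rate law: rate = k[cyclopropane]^1
Step 2: Substitute values: rate = 0.12 × (1.6)^1
Step 3: Calculate: rate = 0.12 × 1.6 = 0.192 M/s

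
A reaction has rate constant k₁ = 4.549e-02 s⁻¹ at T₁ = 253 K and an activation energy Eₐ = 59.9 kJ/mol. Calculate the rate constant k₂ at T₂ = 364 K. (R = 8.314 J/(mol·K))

2.687e+02 s⁻¹

Step 1: Use the two-temperature Arrhenius form: ln(k₂/k₁) = -Eₐ/R × (1/T₂ - 1/T₁)
Step 2: Convert Eₐ to J/mol: 59.9 kJ/mol = 59900 J/mol
Step 3: 1/T₂ - 1/T₁ = 1/364 - 1/253 = -1.205316e-03 K⁻¹
Step 4: ln(k₂/k₁) = -59900/8.314 × -1.205316e-03 = 8.68396
Step 5: k₂ = k₁ × exp(8.68396) = 4.549e-02 × 5.90739e+03 = 2.687e+02 s⁻¹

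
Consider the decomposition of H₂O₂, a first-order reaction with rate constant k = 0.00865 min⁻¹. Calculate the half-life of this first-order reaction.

80.13 min

Step 1: For a first-order reaction, t₁/₂ = ln(2)/k
Step 2: t₁/₂ = ln(2)/0.00865
Step 3: t₁/₂ = 0.6931/0.00865 = 80.13 min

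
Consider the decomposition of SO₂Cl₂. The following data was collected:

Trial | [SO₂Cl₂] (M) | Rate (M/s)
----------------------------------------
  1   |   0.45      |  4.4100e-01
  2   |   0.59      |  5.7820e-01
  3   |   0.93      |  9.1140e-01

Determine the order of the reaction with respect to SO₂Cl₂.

first order (1)

Step 1: Compare trials to find order n where rate₂/rate₁ = ([SO₂Cl₂]₂/[SO₂Cl₂]₁)^n
Step 2: rate₂/rate₁ = 5.7820e-01/4.4100e-01 = 1.311
Step 3: [SO₂Cl₂]₂/[SO₂Cl₂]₁ = 0.59/0.45 = 1.311
Step 4: n = ln(1.311)/ln(1.311) = 1.00 ≈ 1
Step 5: The reaction is first order in SO₂Cl₂.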